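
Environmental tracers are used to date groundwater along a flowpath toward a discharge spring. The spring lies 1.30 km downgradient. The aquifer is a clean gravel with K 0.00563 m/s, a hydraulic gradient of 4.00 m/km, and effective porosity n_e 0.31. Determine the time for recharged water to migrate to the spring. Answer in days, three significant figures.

K = 0.00563 m/s × 86400 s/d = 486.4 m/d
Specific discharge q = 486.4 × 0.0040 = 1.946 m/d
v_s = q/n_e = 1.946/0.31 = 6.277 m/d
L = 1.30 km = 1300 m
t = L / v = 1300 / 6.277 = 207.1 d

207 days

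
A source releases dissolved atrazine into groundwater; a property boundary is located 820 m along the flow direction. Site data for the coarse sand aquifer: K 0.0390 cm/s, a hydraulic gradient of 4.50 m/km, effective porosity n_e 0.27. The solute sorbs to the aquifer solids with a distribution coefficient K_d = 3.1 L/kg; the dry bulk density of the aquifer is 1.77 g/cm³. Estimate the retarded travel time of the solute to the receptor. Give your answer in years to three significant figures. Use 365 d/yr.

85.3 years

K = 0.0390 cm/s × 864 = 33.70 m/d
Specific discharge q = 33.70 × 0.0045 = 0.1516 m/d
v_s = q/n_e = 0.1516/0.27 = 0.5616 m/d
Retardation R = 1 + ρ_b·K_d/n = 1 + 1.77×3.1/0.27 = 21.32
Contaminant velocity v_c = v/R = 0.5616/21.32 = 0.02634 m/d
t = L/v_c = 820/0.02634 = 31130 d
   = 31130/365 = 85.3 yr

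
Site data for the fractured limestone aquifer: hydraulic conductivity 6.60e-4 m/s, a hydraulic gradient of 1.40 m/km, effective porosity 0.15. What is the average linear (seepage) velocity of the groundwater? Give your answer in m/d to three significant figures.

K = 6.60e-4 m/s × 86400 s/d = 57.02 m/d
q = Ki = 57.02 × 0.0014 = 0.07983 m/d
Average linear velocity = 0.07983 / 0.15 = 0.5322 m/d

0.532 m/d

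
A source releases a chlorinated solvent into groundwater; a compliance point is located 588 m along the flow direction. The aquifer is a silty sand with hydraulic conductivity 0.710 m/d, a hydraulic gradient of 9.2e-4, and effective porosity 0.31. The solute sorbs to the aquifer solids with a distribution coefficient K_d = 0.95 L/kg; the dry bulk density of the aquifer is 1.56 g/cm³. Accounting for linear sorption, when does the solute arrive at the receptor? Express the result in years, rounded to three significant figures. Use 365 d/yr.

4420 years

Specific discharge q = 0.710 × 9.2e-4 = 6.532e-4 m/d
v_s = q/n_e = 6.532e-4/0.31 = 0.002107 m/d
Retardation R = 1 + ρ_b·K_d/n = 1 + 1.56×0.95/0.31 = 5.781
Contaminant velocity v_c = v/R = 0.002107/5.781 = 3.645e-4 m/d
t = L/v_c = 588/3.645e-4 = 1.613e6 d
   = 1.613e6/365 = 4420 yr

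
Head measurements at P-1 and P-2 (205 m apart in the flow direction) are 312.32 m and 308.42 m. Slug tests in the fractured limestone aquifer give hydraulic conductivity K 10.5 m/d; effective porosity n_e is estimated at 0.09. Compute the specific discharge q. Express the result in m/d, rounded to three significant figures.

Hydraulic gradient i = (312.32 − 308.42) / 205 = 3.90 / 205 = 0.01902
Darcy flux q = K·i = 10.5 × 0.01902 = 0.1998 m/d

0.200 m/d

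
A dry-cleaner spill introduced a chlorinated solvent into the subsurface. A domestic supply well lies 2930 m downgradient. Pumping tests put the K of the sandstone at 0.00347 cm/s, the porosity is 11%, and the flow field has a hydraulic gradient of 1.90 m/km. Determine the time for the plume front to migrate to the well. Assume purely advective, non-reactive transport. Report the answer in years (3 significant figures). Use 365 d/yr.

K = 0.00347 cm/s × 864 = 2.998 m/d
Specific discharge q = 2.998 × 0.0019 = 0.005696 m/d
v_s = q/n_e = 0.005696/0.11 = 0.05179 m/d
t = L / v = 2930 / 0.05179 = 56580 d
   = 56580 / 365 = 155 yr

155 years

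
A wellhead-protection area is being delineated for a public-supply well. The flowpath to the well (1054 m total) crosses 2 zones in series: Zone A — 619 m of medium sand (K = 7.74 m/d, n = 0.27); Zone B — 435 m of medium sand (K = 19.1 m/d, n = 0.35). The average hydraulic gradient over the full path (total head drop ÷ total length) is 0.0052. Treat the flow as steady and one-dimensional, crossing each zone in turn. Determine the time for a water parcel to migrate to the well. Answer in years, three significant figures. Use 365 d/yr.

For zones in series the flux q is common to all zones; the equivalent conductivity is the harmonic (thickness-weighted) mean, K_eq = L_total / Σ(L_j/K_j).
Σ(L/K) = 619/7.74 + 435/19.1 = 79.97 + 22.77 = 102.7 d
K_eq = L_total / Σ(L/K) = 1054 / 102.7 = 10.26 m/d
q = K_eq · i = 10.26 × 0.0052 = 0.05334 m/d (same in every zone)
Zone A: v = q/n = 0.05334/0.27 = 0.1976 m/d → t_A = 619/0.1976 = 3133 d
Zone B: v = q/n = 0.05334/0.35 = 0.1524 m/d → t_B = 435/0.1524 = 2854 d
Total t = 3133 + 2854 = 5987 d
   = 5987 / 365 = 16.4 yr

16.4 years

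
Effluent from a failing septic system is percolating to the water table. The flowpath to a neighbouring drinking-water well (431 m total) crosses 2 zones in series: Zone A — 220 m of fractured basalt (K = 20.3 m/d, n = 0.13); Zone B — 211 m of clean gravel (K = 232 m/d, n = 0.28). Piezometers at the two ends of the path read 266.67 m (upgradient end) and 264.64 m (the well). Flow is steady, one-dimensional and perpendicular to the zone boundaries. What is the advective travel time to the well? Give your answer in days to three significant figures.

Total head drop ΔH = 266.67 − 264.64 = 2.03 m
Continuity: the same q passes through each zone, so ΔH = q·Σ(L_j/K_j) — the zones act as resistances in series.
Σ(L/K) = 220/20.3 + 211/232 = 10.84 + 0.9095 = 11.75 d
q = ΔH / Σ(L/K) = 2.03 / 11.75 = 0.1728 m/d (same in every zone)
Zone A: v = q/n = 0.1728/0.13 = 1.329 m/d → t_A = 220/1.329 = 165.5 d
Zone B: v = q/n = 0.1728/0.28 = 0.6172 m/d → t_B = 211/0.6172 = 341.9 d
Total t = 165.5 + 341.9 = 507.4 d

507 days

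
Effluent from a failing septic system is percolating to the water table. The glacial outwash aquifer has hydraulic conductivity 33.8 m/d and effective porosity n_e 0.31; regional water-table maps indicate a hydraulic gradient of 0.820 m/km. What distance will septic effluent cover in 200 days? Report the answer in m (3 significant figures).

Darcy flux q = K·i = 33.8 × 8.2e-4 = 0.02772 m/d
Average linear velocity = 0.02772 / 0.31 = 0.08941 m/d
L = v × T = 0.08941 × 200 = 17.88 m

17.9 m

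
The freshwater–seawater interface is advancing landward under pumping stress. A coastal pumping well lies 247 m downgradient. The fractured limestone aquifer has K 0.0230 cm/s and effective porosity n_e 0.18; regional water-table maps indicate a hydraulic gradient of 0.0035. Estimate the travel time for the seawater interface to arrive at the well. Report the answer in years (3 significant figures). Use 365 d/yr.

K = 0.0230 cm/s × 864 = 19.87 m/d
q = Ki = 19.87 × 0.0035 = 0.06955 m/d
Seepage velocity v = q / n = 0.06955 / 0.18 = 0.3864 m/d
t = L / v = 247 / 0.3864 = 639.2 d
   = 639.2 / 365 = 1.75 yr

1.75 years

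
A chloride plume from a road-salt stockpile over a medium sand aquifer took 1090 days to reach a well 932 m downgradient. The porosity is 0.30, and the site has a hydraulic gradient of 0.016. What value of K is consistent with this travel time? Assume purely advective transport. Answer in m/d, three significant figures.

16.0 m/d

v = L / t = 932 / 1090 = 0.8550 m/d
K = v · n / i = 0.8550 × 0.30 / 0.016 = 16.0 m/d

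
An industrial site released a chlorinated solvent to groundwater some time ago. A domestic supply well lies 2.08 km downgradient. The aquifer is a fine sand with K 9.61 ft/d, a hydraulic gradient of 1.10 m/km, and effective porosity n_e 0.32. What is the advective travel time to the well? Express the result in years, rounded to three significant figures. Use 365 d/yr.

566 years

K = 9.61 ft/d × 0.3048 = 2.929 m/d
Darcy flux q = K·i = 2.929 × 0.0011 = 0.003222 m/d
v = Ki/n = 2.929·0.0011/0.32 = 0.01007 m/d
L = 2.08 km = 2080 m
t = L / v = 2080 / 0.01007 = 206600 d
   = 206600 / 365 = 566 yr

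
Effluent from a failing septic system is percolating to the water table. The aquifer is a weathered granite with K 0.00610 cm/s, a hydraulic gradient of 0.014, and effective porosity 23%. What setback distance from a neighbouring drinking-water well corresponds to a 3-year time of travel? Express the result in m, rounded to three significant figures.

351 m

K = 0.00610 cm/s × 864 = 5.270 m/d
Specific discharge q = 5.270 × 0.014 = 0.07379 m/d
v = Ki/n = 5.270·0.014/0.23 = 0.3208 m/d
T = 3 yr × 365 = 1095 d
L = v × T = 0.3208 × 1095 = 351.3 m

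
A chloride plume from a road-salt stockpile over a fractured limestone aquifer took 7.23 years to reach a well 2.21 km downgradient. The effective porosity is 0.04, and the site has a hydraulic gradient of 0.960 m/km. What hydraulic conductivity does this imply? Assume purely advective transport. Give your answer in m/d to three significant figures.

34.9 m/d

t = 7.23 years = 2639 d
L = 2.21 km = 2210 m
v = L / t = 2210 / 2639 = 0.8375 m/d
K = v · n / i = 0.8375 × 0.04 / 9.6e-4 = 34.9 m/d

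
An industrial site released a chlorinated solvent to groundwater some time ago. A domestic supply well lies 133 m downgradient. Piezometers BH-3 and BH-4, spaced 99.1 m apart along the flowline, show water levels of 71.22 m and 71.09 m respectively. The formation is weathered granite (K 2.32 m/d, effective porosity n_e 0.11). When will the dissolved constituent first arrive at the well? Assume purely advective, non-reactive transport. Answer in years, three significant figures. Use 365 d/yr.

Hydraulic gradient i = (71.22 − 71.09) / 99.1 = 0.13 / 99.1 = 0.001312
q = Ki = 2.32 × 0.001312 = 0.003043 m/d
Average linear velocity = 0.003043 / 0.11 = 0.02767 m/d
t = L / v = 133 / 0.02767 = 4807 d
   = 4807 / 365 = 13.2 yr

13.2 years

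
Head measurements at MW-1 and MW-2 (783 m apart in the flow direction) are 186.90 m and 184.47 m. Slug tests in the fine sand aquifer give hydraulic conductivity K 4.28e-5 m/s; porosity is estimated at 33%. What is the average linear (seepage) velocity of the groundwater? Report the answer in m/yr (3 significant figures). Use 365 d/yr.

Hydraulic gradient i = (186.90 − 184.47) / 783 = 2.43 / 783 = 0.003103
K = 4.28e-5 m/s × 86400 s/d = 3.698 m/d
Specific discharge q = 3.698 × 0.003103 = 0.01148 m/d
v = Ki/n = 3.698·0.003103/0.33 = 0.03478 m/d
   = 0.03478 × 365 = 12.7 m/yr

12.7 m/yr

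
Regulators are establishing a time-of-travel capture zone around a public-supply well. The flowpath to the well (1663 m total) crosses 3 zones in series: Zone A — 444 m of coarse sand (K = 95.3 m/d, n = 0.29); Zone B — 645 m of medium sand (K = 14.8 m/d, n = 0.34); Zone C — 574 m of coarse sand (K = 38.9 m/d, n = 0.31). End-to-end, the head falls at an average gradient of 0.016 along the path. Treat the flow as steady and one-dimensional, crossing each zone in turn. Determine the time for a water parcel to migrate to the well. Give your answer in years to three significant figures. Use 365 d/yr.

3.41 years

Continuity: the same q passes through each zone, so ΔH = q·Σ(L_j/K_j) — the zones act as resistances in series.
Σ(L/K) = 444/95.3 + 645/14.8 + 574/38.9 = 4.659 + 43.58 + 14.76 = 63.00 d
K_eq = L_total / Σ(L/K) = 1663 / 63.00 = 26.40 m/d
q = K_eq · i = 26.40 × 0.016 = 0.4224 m/d (same in every zone)
Zone A: v = q/n = 0.4224/0.29 = 1.456 m/d → t_A = 444/1.456 = 304.8 d
Zone B: v = q/n = 0.4224/0.34 = 1.242 m/d → t_B = 645/1.242 = 519.2 d
Zone C: v = q/n = 0.4224/0.31 = 1.363 m/d → t_C = 574/1.363 = 421.3 d
Total t = 304.8 + 519.2 + 421.3 = 1245 d
   = 1245 / 365 = 3.41 yr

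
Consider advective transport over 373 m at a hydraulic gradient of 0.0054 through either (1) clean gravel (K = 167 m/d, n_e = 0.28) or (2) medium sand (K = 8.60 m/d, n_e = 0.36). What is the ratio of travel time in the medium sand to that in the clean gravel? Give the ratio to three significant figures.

25.0

Unit 1 (clean gravel): v = 167×0.0054/0.28 = 3.221 m/d, t = 373/3.221 = 115.8 d
Unit 2 (medium sand): v = 8.60×0.0054/0.36 = 0.1290 m/d, t = 373/0.1290 = 2891 d
t(medium sand) / t(clean gravel) = 2891/115.8 = 25.0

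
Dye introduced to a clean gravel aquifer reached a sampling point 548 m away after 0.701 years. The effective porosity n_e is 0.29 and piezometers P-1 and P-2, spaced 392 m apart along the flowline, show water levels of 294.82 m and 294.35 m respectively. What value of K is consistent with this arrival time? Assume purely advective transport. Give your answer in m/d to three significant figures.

518 m/d

Hydraulic gradient i = (294.82 − 294.35) / 392 = 0.47 / 392 = 0.001199
t = 0.701 years = 255.9 d
v = L / t = 548 / 255.9 = 2.142 m/d
K = v · n / i = 2.142 × 0.29 / 0.001199 = 518 m/d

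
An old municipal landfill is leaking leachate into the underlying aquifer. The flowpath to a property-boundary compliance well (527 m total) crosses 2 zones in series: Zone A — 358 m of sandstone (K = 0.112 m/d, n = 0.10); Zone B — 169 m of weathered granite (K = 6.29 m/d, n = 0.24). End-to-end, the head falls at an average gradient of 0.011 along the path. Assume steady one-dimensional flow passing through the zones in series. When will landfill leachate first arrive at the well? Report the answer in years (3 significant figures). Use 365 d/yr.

116 years

Continuity: the same q passes through each zone, so ΔH = q·Σ(L_j/K_j) — the zones act as resistances in series.
Σ(L/K) = 358/0.112 + 169/6.29 = 3196 + 26.87 = 3223 d
K_eq = L_total / Σ(L/K) = 527 / 3223 = 0.1635 m/d
q = K_eq · i = 0.1635 × 0.011 = 0.001798 m/d (same in every zone)
Zone A: v = q/n = 0.001798/0.10 = 0.01798 m/d → t_A = 358/0.01798 = 19910 d
Zone B: v = q/n = 0.001798/0.24 = 0.007494 m/d → t_B = 169/0.007494 = 22550 d
Total t = 19910 + 22550 = 42460 d
   = 42460 / 365 = 116 yr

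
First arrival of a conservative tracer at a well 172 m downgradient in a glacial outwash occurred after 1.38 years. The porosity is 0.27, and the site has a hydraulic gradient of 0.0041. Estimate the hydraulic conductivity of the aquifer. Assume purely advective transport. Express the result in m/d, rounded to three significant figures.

22.5 m/d

t = 1.38 years = 503.7 d
v = L / t = 172 / 503.7 = 0.3415 m/d
K = v · n / i = 0.3415 × 0.27 / 0.0041 = 22.5 m/d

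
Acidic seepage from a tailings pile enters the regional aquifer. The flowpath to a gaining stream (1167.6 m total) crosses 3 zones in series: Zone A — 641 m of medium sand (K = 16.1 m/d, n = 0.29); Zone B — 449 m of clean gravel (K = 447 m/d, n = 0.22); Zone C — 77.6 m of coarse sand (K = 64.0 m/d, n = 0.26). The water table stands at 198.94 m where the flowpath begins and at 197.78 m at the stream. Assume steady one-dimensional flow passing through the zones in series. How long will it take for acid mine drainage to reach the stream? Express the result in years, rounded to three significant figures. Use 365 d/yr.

30.3 years

Total head drop ΔH = 198.94 − 197.78 = 1.16 m
Continuity: the same q passes through each zone, so ΔH = q·Σ(L_j/K_j) — the zones act as resistances in series.
Σ(L/K) = 641/16.1 + 449/447 + 77.6/64.0 = 39.81 + 1.004 + 1.213 = 42.03 d
q = ΔH / Σ(L/K) = 1.16 / 42.03 = 0.02760 m/d (same in every zone)
Zone A: v = q/n = 0.02760/0.29 = 0.09517 m/d → t_A = 641/0.09517 = 6735 d
Zone B: v = q/n = 0.02760/0.22 = 0.1254 m/d → t_B = 449/0.1254 = 3579 d
Zone C: v = q/n = 0.02760/0.26 = 0.1061 m/d → t_C = 77.6/0.1061 = 731.0 d
Total t = 6735 + 3579 + 731.0 = 11050 d
   = 11050 / 365 = 30.3 yr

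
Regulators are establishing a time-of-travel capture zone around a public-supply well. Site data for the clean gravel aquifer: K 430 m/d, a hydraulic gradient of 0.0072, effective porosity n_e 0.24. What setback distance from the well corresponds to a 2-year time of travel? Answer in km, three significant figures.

9.42 km

Darcy flux q = K·i = 430 × 0.0072 = 3.096 m/d
Average linear velocity = 3.096 / 0.24 = 12.90 m/d
T = 2 yr × 365 = 730 d
L = v × T = 12.90 × 730 = 9417 m
   = 9.42 km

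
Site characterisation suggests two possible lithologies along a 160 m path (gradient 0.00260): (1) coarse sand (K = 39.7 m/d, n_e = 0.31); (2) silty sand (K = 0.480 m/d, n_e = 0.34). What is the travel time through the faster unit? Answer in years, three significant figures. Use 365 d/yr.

1.32 years

Unit 1 (coarse sand): v = 39.7×0.0026/0.31 = 0.3330 m/d, t = 160/0.3330 = 480.5 d
Unit 2 (silty sand): v = 0.480×0.0026/0.34 = 0.003671 m/d, t = 160/0.003671 = 43590 d
Faster: 480.5 d / 365 = 1.32 yr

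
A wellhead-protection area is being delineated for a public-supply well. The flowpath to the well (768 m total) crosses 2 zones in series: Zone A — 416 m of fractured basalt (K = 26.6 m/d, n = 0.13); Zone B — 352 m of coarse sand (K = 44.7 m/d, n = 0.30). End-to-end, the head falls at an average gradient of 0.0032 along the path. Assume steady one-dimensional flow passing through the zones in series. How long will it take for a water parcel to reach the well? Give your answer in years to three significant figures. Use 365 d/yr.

Steady 1-D flow in series ⇒ the Darcy flux q is identical in every zone and the zone head losses add (resistances L/K in series).
Σ(L/K) = 416/26.6 + 352/44.7 = 15.64 + 7.875 = 23.51 d
K_eq = L_total / Σ(L/K) = 768 / 23.51 = 32.66 m/d
q = K_eq · i = 32.66 × 0.0032 = 0.1045 m/d (same in every zone)
Zone A: v = q/n = 0.1045/0.13 = 0.8040 m/d → t_A = 416/0.8040 = 517.4 d
Zone B: v = q/n = 0.1045/0.30 = 0.3484 m/d → t_B = 352/0.3484 = 1010 d
Total t = 517.4 + 1010 = 1528 d
   = 1528 / 365 = 4.19 yr

4.19 years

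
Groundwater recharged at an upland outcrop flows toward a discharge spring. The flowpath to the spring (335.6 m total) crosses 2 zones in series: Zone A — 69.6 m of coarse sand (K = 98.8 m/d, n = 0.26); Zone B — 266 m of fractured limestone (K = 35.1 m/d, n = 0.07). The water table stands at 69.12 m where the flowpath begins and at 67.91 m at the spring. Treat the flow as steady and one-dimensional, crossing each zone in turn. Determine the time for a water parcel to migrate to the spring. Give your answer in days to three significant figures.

251 days

Total head drop ΔH = 69.12 − 67.91 = 1.21 m
Continuity: the same q passes through each zone, so ΔH = q·Σ(L_j/K_j) — the zones act as resistances in series.
Σ(L/K) = 69.6/98.8 + 266/35.1 = 0.7045 + 7.578 = 8.283 d
q = ΔH / Σ(L/K) = 1.21 / 8.283 = 0.1461 m/d (same in every zone)
Zone A: v = q/n = 0.1461/0.26 = 0.5619 m/d → t_A = 69.6/0.5619 = 123.9 d
Zone B: v = q/n = 0.1461/0.07 = 2.087 m/d → t_B = 266/2.087 = 127.5 d
Total t = 123.9 + 127.5 = 251.3 d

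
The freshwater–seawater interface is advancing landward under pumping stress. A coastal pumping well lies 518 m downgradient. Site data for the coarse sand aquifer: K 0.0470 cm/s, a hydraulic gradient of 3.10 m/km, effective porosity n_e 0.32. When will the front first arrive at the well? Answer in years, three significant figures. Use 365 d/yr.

K = 0.0470 cm/s × 864 = 40.61 m/d
Darcy flux q = K·i = 40.61 × 0.0031 = 0.1259 m/d
Seepage velocity v = q / n = 0.1259 / 0.32 = 0.3934 m/d
t = L / v = 518 / 0.3934 = 1317 d
   = 1317 / 365 = 3.61 yr

3.61 years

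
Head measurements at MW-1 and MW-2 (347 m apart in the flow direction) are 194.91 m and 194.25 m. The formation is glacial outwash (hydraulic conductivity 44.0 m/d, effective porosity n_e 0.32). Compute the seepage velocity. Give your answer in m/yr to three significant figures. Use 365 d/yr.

95.5 m/yr

Hydraulic gradient i = (194.91 − 194.25) / 347 = 0.66 / 347 = 0.001902
Darcy flux q = K·i = 44.0 × 0.001902 = 0.08369 m/d
v = Ki/n = 44.0·0.001902/0.32 = 0.2615 m/d
   = 0.2615 × 365 = 95.5 m/yr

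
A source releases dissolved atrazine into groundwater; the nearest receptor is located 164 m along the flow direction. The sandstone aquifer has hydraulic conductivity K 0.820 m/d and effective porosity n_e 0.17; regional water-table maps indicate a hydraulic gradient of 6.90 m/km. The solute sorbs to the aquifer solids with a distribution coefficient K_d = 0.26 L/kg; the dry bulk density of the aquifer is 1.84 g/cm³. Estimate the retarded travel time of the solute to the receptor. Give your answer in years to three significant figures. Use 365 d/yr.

q = Ki = 0.820 × 0.0069 = 0.005658 m/d
v = Ki/n = 0.820·0.0069/0.17 = 0.03328 m/d
Retardation R = 1 + ρ_b·K_d/n = 1 + 1.84×0.26/0.17 = 3.814
Contaminant velocity v_c = v/R = 0.03328/3.814 = 0.008726 m/d
t = L/v_c = 164/0.008726 = 18790 d
   = 18790/365 = 51.5 yr

51.5 years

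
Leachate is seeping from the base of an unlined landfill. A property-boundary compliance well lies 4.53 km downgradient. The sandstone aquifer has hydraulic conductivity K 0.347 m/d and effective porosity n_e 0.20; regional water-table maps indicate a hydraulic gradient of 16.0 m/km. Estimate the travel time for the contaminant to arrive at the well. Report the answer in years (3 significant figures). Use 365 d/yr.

Darcy flux q = K·i = 0.347 × 0.016 = 0.005552 m/d
Average linear velocity = 0.005552 / 0.20 = 0.02776 m/d
L = 4.53 km = 4530 m
t = L / v = 4530 / 0.02776 = 163200 d
   = 163200 / 365 = 447 yr

447 years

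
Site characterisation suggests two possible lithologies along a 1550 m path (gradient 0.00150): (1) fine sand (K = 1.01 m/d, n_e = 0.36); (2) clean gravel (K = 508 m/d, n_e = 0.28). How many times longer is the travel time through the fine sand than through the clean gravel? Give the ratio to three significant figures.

Unit 1 (fine sand): v = 1.01×0.0015/0.36 = 0.004208 m/d, t = 1550/0.004208 = 368300 d
Unit 2 (clean gravel): v = 508×0.0015/0.28 = 2.721 m/d, t = 1550/2.721 = 569.6 d
t(fine sand) / t(clean gravel) = 368300/569.6 = 647

647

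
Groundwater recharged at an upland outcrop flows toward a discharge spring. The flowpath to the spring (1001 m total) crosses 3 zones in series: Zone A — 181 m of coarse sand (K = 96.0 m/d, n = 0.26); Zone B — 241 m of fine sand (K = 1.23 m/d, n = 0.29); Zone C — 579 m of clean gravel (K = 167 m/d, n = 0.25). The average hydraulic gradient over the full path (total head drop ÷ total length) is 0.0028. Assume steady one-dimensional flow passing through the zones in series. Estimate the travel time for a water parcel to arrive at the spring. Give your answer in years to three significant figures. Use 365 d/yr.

For zones in series the flux q is common to all zones; the equivalent conductivity is the harmonic (thickness-weighted) mean, K_eq = L_total / Σ(L_j/K_j).
Σ(L/K) = 181/96.0 + 241/1.23 + 579/167 = 1.885 + 195.9 + 3.467 = 201.3 d
K_eq = L_total / Σ(L/K) = 1001 / 201.3 = 4.973 m/d
q = K_eq · i = 4.973 × 0.0028 = 0.01392 m/d (same in every zone)
Zone A: v = q/n = 0.01392/0.26 = 0.05356 m/d → t_A = 181/0.05356 = 3380 d
Zone B: v = q/n = 0.01392/0.29 = 0.04802 m/d → t_B = 241/0.04802 = 5019 d
Zone C: v = q/n = 0.01392/0.25 = 0.05570 m/d → t_C = 579/0.05570 = 10400 d
Total t = 3380 + 5019 + 10400 = 18790 d
   = 18790 / 365 = 51.5 yr

51.5 years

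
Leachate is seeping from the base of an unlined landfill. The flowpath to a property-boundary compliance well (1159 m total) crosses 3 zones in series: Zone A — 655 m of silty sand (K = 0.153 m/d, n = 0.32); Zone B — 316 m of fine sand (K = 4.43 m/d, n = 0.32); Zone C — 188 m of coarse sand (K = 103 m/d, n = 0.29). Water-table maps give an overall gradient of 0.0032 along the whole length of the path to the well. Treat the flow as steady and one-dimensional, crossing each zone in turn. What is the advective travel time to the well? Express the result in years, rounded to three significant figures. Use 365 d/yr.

For zones in series the flux q is common to all zones; the equivalent conductivity is the harmonic (thickness-weighted) mean, K_eq = L_total / Σ(L_j/K_j).
Σ(L/K) = 655/0.153 + 316/4.43 + 188/103 = 4281 + 71.33 + 1.825 = 4354 d
K_eq = L_total / Σ(L/K) = 1159 / 4354 = 0.2662 m/d
q = K_eq · i = 0.2662 × 0.0032 = 8.518e-4 m/d (same in every zone)
Zone A: v = q/n = 8.518e-4/0.32 = 0.002662 m/d → t_A = 655/0.002662 = 246100 d
Zone B: v = q/n = 8.518e-4/0.32 = 0.002662 m/d → t_B = 316/0.002662 = 118700 d
Zone C: v = q/n = 8.518e-4/0.29 = 0.002937 m/d → t_C = 188/0.002937 = 64010 d
Total t = 246100 + 118700 + 64010 = 428800 d
   = 428800 / 365 = 1170 yr

1170 years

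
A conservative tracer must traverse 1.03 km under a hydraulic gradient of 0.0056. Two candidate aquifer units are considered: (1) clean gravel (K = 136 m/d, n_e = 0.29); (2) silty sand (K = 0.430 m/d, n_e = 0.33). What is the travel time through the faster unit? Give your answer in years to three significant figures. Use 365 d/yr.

1.07 years

Unit 1 (clean gravel): v = 136×0.0056/0.29 = 2.626 m/d, t = 1030/2.626 = 392.2 d
Unit 2 (silty sand): v = 0.430×0.0056/0.33 = 0.007297 m/d, t = 1030/0.007297 = 141200 d
Faster: 392.2 d / 365 = 1.07 yr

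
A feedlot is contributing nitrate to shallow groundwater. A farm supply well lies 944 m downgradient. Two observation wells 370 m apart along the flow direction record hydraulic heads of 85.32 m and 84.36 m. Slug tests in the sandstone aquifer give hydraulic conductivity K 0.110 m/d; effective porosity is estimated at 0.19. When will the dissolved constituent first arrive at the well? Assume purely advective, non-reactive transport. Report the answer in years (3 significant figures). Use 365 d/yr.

Hydraulic gradient i = (85.32 − 84.36) / 370 = 0.96 / 370 = 0.002595
Darcy flux q = K·i = 0.110 × 0.002595 = 2.854e-4 m/d
Seepage velocity v = q / n = 2.854e-4 / 0.19 = 0.001502 m/d
t = L / v = 944 / 0.001502 = 628400 d
   = 628400 / 365 = 1720 yr

1720 years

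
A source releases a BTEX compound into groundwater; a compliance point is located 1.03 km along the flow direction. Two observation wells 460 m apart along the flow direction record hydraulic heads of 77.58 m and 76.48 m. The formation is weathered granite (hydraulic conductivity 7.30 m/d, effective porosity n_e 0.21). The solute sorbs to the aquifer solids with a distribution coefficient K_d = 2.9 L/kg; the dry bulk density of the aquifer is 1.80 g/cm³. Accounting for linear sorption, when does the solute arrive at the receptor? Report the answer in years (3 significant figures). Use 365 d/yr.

Hydraulic gradient i = (77.58 − 76.48) / 460 = 1.10 / 460 = 0.002391
Darcy flux q = K·i = 7.30 × 0.002391 = 0.01746 m/d
Average linear velocity = 0.01746 / 0.21 = 0.08313 m/d
Retardation R = 1 + ρ_b·K_d/n = 1 + 1.80×2.9/0.21 = 25.86
Contaminant velocity v_c = v/R = 0.08313/25.86 = 0.003215 m/d
L = 1.03 km = 1030 m
t = L/v_c = 1030/0.003215 = 320400 d
   = 320400/365 = 878 yr

878 years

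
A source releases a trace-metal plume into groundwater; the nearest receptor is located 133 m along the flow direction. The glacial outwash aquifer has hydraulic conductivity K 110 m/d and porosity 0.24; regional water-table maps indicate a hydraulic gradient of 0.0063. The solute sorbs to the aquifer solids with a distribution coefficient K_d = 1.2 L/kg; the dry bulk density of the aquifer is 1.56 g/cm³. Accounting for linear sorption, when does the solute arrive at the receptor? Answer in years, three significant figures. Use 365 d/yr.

Specific discharge q = 110 × 0.0063 = 0.6930 m/d
v_s = q/n_e = 0.6930/0.24 = 2.888 m/d
Retardation R = 1 + ρ_b·K_d/n = 1 + 1.56×1.2/0.24 = 8.800
Contaminant velocity v_c = v/R = 2.888/8.800 = 0.3281 m/d
t = L/v_c = 133/0.3281 = 405.3 d
   = 405.3/365 = 1.11 yr

1.11 years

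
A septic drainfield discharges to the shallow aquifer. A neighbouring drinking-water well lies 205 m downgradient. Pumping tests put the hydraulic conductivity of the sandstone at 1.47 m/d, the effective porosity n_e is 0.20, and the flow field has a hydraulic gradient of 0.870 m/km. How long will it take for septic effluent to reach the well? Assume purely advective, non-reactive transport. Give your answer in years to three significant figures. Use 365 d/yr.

87.8 years

Darcy flux q = K·i = 1.47 × 8.7e-4 = 0.001279 m/d
Average linear velocity = 0.001279 / 0.20 = 0.006394 m/d
t = L / v = 205 / 0.006394 = 32060 d
   = 32060 / 365 = 87.8 yr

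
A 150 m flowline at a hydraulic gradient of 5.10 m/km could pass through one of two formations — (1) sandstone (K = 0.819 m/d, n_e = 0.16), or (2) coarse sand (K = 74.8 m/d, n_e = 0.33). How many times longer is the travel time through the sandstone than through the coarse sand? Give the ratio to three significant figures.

Unit 1 (sandstone): v = 0.819×0.0051/0.16 = 0.02611 m/d, t = 150/0.02611 = 5746 d
Unit 2 (coarse sand): v = 74.8×0.0051/0.33 = 1.156 m/d, t = 150/1.156 = 129.8 d
t(sandstone) / t(coarse sand) = 5746/129.8 = 44.3

44.3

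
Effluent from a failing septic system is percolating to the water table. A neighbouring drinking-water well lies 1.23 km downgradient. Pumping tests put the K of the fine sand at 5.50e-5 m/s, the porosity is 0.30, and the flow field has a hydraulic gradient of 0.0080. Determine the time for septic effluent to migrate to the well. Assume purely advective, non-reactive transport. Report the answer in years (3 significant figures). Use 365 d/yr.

K = 5.50e-5 m/s × 86400 s/d = 4.752 m/d
Darcy flux q = K·i = 4.752 × 0.0080 = 0.03802 m/d
Seepage velocity v = q / n = 0.03802 / 0.30 = 0.1267 m/d
L = 1.23 km = 1230 m
t = L / v = 1230 / 0.1267 = 9706 d
   = 9706 / 365 = 26.6 yr

26.6 years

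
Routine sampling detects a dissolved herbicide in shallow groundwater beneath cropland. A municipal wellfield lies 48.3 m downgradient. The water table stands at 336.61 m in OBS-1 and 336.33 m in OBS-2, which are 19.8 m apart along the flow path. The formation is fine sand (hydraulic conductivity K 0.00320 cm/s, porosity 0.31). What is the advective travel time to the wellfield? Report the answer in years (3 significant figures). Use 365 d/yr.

1.05 years

Hydraulic gradient i = (336.61 − 336.33) / 19.8 = 0.28 / 19.8 = 0.01414
K = 0.00320 cm/s × 864 = 2.765 m/d
q = Ki = 2.765 × 0.01414 = 0.03910 m/d
Seepage velocity v = q / n = 0.03910 / 0.31 = 0.1261 m/d
t = L / v = 48.3 / 0.1261 = 383.0 d
   = 383.0 / 365 = 1.05 yr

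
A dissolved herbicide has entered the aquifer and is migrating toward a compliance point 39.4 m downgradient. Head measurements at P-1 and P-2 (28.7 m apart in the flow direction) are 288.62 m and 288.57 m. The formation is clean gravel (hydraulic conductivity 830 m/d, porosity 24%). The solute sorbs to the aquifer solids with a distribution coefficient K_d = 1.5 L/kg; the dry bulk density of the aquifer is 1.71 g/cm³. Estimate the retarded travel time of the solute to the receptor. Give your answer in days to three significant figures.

Hydraulic gradient i = (288.62 − 288.57) / 28.7 = 0.05 / 28.7 = 0.001742
Specific discharge q = 830 × 0.001742 = 1.446 m/d
Average linear velocity = 1.446 / 0.24 = 6.025 m/d
Retardation R = 1 + ρ_b·K_d/n = 1 + 1.71×1.5/0.24 = 11.69
Contaminant velocity v_c = v/R = 6.025/11.69 = 0.5155 m/d
t = L/v_c = 39.4/0.5155 = 76.43 d

76.4 days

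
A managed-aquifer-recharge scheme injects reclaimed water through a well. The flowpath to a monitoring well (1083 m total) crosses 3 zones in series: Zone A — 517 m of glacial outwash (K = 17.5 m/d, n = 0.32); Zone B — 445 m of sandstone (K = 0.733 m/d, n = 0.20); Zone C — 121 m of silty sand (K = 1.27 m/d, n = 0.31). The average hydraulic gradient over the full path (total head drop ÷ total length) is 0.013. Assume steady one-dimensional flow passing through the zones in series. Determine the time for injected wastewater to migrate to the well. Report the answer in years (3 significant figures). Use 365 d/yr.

41.6 years

Continuity: the same q passes through each zone, so ΔH = q·Σ(L_j/K_j) — the zones act as resistances in series.
Σ(L/K) = 517/17.5 + 445/0.733 + 121/1.27 = 29.54 + 607.1 + 95.28 = 731.9 d
K_eq = L_total / Σ(L/K) = 1083 / 731.9 = 1.480 m/d
q = K_eq · i = 1.480 × 0.013 = 0.01924 m/d (same in every zone)
Zone A: v = q/n = 0.01924/0.32 = 0.06011 m/d → t_A = 517/0.06011 = 8601 d
Zone B: v = q/n = 0.01924/0.20 = 0.09618 m/d → t_B = 445/0.09618 = 4627 d
Zone C: v = q/n = 0.01924/0.31 = 0.06205 m/d → t_C = 121/0.06205 = 1950 d
Total t = 8601 + 4627 + 1950 = 15180 d
   = 15180 / 365 = 41.6 yr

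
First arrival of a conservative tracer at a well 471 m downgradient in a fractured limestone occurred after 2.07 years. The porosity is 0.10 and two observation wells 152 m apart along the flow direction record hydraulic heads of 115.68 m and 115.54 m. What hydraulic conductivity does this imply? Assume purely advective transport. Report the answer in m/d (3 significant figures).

Hydraulic gradient i = (115.68 − 115.54) / 152 = 0.14 / 152 = 9.211e-4
t = 2.07 years = 755.6 d
v = L / t = 471 / 755.6 = 0.6234 m/d
K = v · n / i = 0.6234 × 0.10 / 9.211e-4 = 67.7 m/d

67.7 m/d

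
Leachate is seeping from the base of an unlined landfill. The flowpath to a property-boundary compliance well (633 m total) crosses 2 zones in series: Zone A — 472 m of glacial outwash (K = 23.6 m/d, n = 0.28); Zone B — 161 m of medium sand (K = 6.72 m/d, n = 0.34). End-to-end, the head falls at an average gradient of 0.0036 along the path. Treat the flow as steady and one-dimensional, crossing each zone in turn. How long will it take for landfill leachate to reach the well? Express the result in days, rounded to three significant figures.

For zones in series the flux q is common to all zones; the equivalent conductivity is the harmonic (thickness-weighted) mean, K_eq = L_total / Σ(L_j/K_j).
Σ(L/K) = 472/23.6 + 161/6.72 = 20.00 + 23.96 = 43.96 d
K_eq = L_total / Σ(L/K) = 633 / 43.96 = 14.40 m/d
q = K_eq · i = 14.40 × 0.0036 = 0.05184 m/d (same in every zone)
Zone A: v = q/n = 0.05184/0.28 = 0.1851 m/d → t_A = 472/0.1851 = 2549 d
Zone B: v = q/n = 0.05184/0.34 = 0.1525 m/d → t_B = 161/0.1525 = 1056 d
Total t = 2549 + 1056 = 3605 d

3610 days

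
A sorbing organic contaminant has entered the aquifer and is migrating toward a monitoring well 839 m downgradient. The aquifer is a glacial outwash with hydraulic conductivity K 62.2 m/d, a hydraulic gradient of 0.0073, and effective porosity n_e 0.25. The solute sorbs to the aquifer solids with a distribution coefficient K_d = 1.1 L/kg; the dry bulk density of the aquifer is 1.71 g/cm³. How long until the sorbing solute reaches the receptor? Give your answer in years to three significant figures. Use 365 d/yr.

q = Ki = 62.2 × 0.0073 = 0.4541 m/d
v_s = q/n_e = 0.4541/0.25 = 1.816 m/d
Retardation R = 1 + ρ_b·K_d/n = 1 + 1.71×1.1/0.25 = 8.524
Contaminant velocity v_c = v/R = 1.816/8.524 = 0.2131 m/d
t = L/v_c = 839/0.2131 = 3938 d
   = 3938/365 = 10.8 yr

10.8 years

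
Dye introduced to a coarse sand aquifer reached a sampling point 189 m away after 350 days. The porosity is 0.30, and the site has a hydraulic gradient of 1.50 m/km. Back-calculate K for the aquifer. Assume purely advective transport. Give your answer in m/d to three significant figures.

108 m/d

v = L / t = 189 / 350 = 0.5400 m/d
K = v · n / i = 0.5400 × 0.30 / 0.0015 = 108 m/d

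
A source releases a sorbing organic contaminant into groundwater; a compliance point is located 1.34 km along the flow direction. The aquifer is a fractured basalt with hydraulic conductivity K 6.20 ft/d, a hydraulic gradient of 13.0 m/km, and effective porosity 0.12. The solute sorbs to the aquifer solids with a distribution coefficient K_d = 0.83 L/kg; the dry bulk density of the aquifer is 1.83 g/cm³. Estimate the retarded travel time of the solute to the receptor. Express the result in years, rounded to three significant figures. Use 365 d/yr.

245 years

K = 6.20 ft/d × 0.3048 = 1.890 m/d
q = Ki = 1.890 × 0.013 = 0.02457 m/d
Seepage velocity v = q / n = 0.02457 / 0.12 = 0.2047 m/d
Retardation R = 1 + ρ_b·K_d/n = 1 + 1.83×0.83/0.12 = 13.66
Contaminant velocity v_c = v/R = 0.2047/13.66 = 0.01499 m/d
L = 1.34 km = 1340 m
t = L/v_c = 1340/0.01499 = 89390 d
   = 89390/365 = 245 yr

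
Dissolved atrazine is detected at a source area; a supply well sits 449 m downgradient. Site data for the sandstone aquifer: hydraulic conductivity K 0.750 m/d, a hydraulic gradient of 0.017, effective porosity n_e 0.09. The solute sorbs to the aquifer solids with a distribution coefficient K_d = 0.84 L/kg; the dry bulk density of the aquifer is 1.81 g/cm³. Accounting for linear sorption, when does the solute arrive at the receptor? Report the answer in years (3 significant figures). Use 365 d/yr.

155 years

Specific discharge q = 0.750 × 0.017 = 0.01275 m/d
v_s = q/n_e = 0.01275/0.09 = 0.1417 m/d
Retardation R = 1 + ρ_b·K_d/n = 1 + 1.81×0.84/0.09 = 17.89
Contaminant velocity v_c = v/R = 0.1417/17.89 = 0.007917 m/d
t = L/v_c = 449/0.007917 = 56710 d
   = 56710/365 = 155 yr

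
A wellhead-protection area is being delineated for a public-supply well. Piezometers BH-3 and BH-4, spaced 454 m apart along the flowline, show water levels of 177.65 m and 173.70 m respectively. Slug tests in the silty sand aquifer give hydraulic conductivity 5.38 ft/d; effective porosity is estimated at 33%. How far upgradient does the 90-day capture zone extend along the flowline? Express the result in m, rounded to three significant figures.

3.89 m

Hydraulic gradient i = (177.65 − 173.70) / 454 = 3.95 / 454 = 0.008700
K = 5.38 ft/d × 0.3048 = 1.640 m/d
q = Ki = 1.640 × 0.008700 = 0.01427 m/d
v_s = q/n_e = 0.01427/0.33 = 0.04323 m/d
L = v × T = 0.04323 × 90 = 3.891 m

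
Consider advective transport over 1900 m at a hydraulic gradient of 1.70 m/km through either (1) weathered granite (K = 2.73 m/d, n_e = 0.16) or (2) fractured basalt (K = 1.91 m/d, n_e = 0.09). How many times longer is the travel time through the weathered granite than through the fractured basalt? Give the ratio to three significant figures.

1.24

Unit 1 (weathered granite): v = 2.73×0.0017/0.16 = 0.02901 m/d, t = 1900/0.02901 = 65500 d
Unit 2 (fractured basalt): v = 1.91×0.0017/0.09 = 0.03608 m/d, t = 1900/0.03608 = 52660 d
t(weathered granite) / t(fractured basalt) = 65500/52660 = 1.24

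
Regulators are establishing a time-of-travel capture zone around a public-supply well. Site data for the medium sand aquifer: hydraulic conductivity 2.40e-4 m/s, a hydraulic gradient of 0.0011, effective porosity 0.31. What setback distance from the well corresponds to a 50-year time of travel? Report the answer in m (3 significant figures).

K = 2.40e-4 m/s × 86400 s/d = 20.74 m/d
q = Ki = 20.74 × 0.0011 = 0.02281 m/d
Average linear velocity = 0.02281 / 0.31 = 0.07358 m/d
T = 50 yr × 365 = 18250 d
L = v × T = 0.07358 × 18250 = 1343 m

1340 m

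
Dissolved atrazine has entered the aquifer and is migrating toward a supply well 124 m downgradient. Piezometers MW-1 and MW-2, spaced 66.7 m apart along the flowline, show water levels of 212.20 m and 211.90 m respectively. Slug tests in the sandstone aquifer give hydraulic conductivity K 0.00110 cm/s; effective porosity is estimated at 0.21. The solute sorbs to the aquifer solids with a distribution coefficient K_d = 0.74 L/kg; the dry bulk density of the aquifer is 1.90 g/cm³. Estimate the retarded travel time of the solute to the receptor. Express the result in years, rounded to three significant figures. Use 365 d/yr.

Hydraulic gradient i = (212.20 − 211.90) / 66.7 = 0.30 / 66.7 = 0.004498
K = 0.00110 cm/s × 864 = 0.9504 m/d
Specific discharge q = 0.9504 × 0.004498 = 0.004275 m/d
Average linear velocity = 0.004275 / 0.21 = 0.02036 m/d
Retardation R = 1 + ρ_b·K_d/n = 1 + 1.90×0.74/0.21 = 7.695
Contaminant velocity v_c = v/R = 0.02036/7.695 = 0.002645 m/d
t = L/v_c = 124/0.002645 = 46880 d
   = 46880/365 = 128 yr

128 years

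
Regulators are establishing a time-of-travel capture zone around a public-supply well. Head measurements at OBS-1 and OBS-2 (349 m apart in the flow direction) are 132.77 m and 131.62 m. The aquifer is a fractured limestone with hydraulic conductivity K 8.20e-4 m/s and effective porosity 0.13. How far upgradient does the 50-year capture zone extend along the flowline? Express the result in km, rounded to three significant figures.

Hydraulic gradient i = (132.77 − 131.62) / 349 = 1.15 / 349 = 0.003295
K = 8.20e-4 m/s × 86400 s/d = 70.85 m/d
Specific discharge q = 70.85 × 0.003295 = 0.2335 m/d
v_s = q/n_e = 0.2335/0.13 = 1.796 m/d
T = 50 yr × 365 = 18250 d
L = v × T = 1.796 × 18250 = 32770 m
   = 32.8 km

32.8 km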